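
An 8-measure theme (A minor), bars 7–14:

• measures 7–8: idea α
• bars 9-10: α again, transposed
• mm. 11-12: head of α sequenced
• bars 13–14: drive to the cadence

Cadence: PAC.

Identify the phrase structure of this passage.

Basic idea (measures 7–8) + its repetition (bars 9–10) form the presentation; fragmentation and cadence (measures 11-14) form the continuation — the 8-bar whole is a sentence.

sentence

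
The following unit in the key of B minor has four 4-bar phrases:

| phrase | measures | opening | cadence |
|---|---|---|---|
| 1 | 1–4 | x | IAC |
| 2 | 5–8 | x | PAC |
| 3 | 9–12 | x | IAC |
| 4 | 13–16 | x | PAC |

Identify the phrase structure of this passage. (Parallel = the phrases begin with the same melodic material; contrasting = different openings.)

The cadence pattern IAC–PAC–IAC–PAC is weak–strong twice, and phrases 3–4 restate phrases 1–2: a period heard twice, not a double period (which would end weakly at phrase 2).

repeated period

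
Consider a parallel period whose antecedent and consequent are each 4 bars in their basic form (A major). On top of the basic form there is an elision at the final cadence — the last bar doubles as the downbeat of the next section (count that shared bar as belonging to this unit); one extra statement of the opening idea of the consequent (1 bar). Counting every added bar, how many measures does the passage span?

Basic parallel period: 4 + 4 = 8 bars.
8 (basic form) + 1 (extra statement) = 9.
The elision shares a bar with the next section but does not change this unit's count.

9 measures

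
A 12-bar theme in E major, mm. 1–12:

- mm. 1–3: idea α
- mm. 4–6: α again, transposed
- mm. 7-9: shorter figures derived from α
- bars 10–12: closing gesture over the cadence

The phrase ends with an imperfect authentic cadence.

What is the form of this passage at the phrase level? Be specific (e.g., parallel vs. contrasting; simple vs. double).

Basic idea (mm. 1–3) + its repetition (bars 4–6) form the presentation; fragmentation and cadence (mm. 7-12) form the continuation — the 12-bar whole is a sentence.

sentence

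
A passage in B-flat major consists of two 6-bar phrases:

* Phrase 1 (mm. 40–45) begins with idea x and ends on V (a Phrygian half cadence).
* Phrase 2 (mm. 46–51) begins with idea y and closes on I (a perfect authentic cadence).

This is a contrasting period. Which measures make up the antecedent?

measures 40–45

The phrase ending with the weaker cadence (Phrygian half cadence) is the antecedent; the one ending more conclusively (perfect authentic cadence) is the consequent. The antecedent is measures 40–45.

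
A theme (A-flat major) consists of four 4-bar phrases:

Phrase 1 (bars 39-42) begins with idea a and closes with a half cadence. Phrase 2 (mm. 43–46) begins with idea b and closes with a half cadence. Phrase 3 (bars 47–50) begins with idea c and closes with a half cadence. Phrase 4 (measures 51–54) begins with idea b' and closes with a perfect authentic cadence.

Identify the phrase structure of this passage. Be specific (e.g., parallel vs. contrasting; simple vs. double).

contrasting double period

Four phrases in two halves: the first half (mm. 39–46) ends with a half cadence, the second (mm. 47–54) with a perfect authentic cadence — a large antecedent–consequent pair, i.e. a double period.
Phrase 3 begins with different material from phrase 1, making it contrasting.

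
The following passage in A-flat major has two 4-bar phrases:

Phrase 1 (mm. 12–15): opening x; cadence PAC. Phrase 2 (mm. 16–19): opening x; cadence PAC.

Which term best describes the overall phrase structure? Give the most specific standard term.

Both phrases have the same opening (x) and the same cadence (perfect authentic cadence): the second is a restatement, not a consequent, so this is a repeated phrase rather than a period.

repeated phrase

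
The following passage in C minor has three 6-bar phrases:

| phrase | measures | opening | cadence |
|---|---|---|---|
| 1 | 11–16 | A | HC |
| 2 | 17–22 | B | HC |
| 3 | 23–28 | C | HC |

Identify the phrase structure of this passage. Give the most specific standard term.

phrase group

The final phrase closes with a half cadence, which is not stronger than the preceding half cadence; the 3 phrases lack an overall antecedent–consequent design and so form a phrase group.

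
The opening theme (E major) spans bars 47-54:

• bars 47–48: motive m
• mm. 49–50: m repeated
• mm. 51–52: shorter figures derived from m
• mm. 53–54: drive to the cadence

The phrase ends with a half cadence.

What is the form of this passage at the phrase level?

Basic idea (measures 47-48) + its repetition (mm. 49-50) form the presentation; fragmentation and cadence (mm. 51–54) form the continuation — the 8-bar whole is a sentence.

sentence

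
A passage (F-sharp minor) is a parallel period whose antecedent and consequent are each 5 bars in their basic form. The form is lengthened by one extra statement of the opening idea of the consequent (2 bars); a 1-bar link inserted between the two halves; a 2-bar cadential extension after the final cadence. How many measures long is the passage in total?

Basic parallel period: 5 + 5 = 10 bars.
10 (basic form) + 2 (extra statement) + 1 (link) + 2 (cadential extension) = 15.

15 measures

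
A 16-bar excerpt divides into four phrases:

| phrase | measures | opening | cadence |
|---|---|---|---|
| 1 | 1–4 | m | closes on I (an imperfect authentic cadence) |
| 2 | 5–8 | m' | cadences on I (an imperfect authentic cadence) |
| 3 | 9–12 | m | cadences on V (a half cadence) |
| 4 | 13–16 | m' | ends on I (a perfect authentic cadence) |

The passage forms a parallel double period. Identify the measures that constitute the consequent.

In a double period the four phrases pair into a large antecedent (phrases 1–2, ending imperfect authentic cadence) and a large consequent (phrases 3–4, ending perfect authentic cadence). The consequent spans measures 9–16.

measures 9–16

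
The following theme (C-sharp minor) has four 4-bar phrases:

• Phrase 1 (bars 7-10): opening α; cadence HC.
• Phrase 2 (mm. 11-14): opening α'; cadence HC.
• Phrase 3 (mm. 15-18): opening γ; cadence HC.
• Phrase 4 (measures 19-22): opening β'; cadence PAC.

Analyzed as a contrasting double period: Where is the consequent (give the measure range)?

measures 15–22

In a double period the four phrases pair into a large antecedent (phrases 1–2, ending half cadence) and a large consequent (phrases 3–4, ending perfect authentic cadence). The consequent spans mm. 15-22.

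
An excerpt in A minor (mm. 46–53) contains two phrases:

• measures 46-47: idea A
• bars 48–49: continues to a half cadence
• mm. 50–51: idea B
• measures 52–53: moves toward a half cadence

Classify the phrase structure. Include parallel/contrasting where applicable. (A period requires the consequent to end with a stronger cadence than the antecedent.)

The second phrase closes with a half cadence, which is not stronger than the first phrase's half cadence; without a weak→strong cadential pair there is no antecedent–consequent relationship, so this is a phrase group rather than a period.

phrase group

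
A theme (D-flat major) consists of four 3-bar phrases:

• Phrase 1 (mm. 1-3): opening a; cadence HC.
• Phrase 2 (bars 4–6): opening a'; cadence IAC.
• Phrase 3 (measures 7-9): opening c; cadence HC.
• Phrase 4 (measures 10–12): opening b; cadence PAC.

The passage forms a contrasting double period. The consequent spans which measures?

In a double period the four phrases pair into a large antecedent (phrases 1–2, ending imperfect authentic cadence) and a large consequent (phrases 3–4, ending perfect authentic cadence). The consequent spans bars 7–12.

measures 7–12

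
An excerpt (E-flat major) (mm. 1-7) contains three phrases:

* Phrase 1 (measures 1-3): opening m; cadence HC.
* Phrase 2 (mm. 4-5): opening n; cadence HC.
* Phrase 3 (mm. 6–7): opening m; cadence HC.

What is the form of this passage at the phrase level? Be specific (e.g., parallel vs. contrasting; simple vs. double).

The final phrase closes with a half cadence, which is not stronger than the preceding half cadence; the 3 phrases lack an overall antecedent–consequent design and so form a phrase group.

phrase group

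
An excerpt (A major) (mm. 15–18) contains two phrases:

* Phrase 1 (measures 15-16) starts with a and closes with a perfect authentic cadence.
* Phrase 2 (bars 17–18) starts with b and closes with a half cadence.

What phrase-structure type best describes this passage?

phrase group

The second phrase closes with a half cadence, which is not stronger than the first phrase's perfect authentic cadence; without a weak→strong cadential pair there is no antecedent–consequent relationship, so this is a phrase group rather than a period.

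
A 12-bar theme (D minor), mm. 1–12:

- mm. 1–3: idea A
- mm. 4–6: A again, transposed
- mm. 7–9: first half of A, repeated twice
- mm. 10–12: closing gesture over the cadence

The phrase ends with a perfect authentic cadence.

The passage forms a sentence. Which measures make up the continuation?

measures 7–12

After the presentation (measures 1–6), the continuation covers the fragmentation through the cadence: mm. 7-12.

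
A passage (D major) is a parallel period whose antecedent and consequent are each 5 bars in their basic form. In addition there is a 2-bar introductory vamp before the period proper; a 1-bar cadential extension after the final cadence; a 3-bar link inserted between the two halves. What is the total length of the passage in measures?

Basic parallel period: 5 + 5 = 10 bars.
10 (basic form) + 2 (introduction) + 1 (cadential extension) + 3 (link) = 16.

16 measures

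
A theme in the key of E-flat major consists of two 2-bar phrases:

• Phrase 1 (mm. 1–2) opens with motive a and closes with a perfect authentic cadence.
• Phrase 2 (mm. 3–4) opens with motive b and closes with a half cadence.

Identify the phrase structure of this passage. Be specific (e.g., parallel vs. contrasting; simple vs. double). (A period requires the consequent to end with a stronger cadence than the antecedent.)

The second phrase closes with a half cadence, which is not stronger than the first phrase's perfect authentic cadence; without a weak→strong cadential pair there is no antecedent–consequent relationship, so this is a phrase group rather than a period.

phrase group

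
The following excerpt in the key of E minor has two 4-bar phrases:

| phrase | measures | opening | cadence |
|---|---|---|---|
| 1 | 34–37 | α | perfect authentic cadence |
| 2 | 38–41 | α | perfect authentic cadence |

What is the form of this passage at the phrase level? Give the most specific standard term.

Both phrases have the same opening (α) and the same cadence (perfect authentic cadence): the second is a restatement, not a consequent, so this is a repeated phrase rather than a period.

repeated phrase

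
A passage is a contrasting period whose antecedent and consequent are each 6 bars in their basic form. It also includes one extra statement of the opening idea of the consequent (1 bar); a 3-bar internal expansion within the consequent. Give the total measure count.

16 measures

Basic contrasting period: 6 + 6 = 12 bars.
12 (basic form) + 1 (extra statement) + 3 (internal expansion) = 16.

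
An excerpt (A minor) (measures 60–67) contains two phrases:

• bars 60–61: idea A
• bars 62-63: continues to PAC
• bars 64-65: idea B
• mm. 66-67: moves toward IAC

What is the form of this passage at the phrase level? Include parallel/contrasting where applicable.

phrase group

The second phrase closes with an imperfect authentic cadence, which is not stronger than the first phrase's perfect authentic cadence; without a weak→strong cadential pair there is no antecedent–consequent relationship, so this is a phrase group rather than a period.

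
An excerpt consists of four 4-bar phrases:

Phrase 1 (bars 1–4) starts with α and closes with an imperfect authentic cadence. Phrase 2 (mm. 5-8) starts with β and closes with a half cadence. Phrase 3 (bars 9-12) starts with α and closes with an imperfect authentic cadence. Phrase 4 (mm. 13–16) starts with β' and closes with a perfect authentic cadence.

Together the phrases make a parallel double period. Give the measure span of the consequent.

measures 9–16

In a double period the first pair of phrases (ending half cadence) is the large antecedent and the second pair (ending perfect authentic cadence) is the large consequent; the consequent is measures 9–16.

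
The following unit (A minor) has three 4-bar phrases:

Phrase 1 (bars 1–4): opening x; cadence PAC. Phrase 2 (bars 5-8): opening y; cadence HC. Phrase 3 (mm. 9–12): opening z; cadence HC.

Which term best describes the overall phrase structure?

phrase group

The final phrase closes with a half cadence, which is not stronger than the preceding half cadence; the 3 phrases lack an overall antecedent–consequent design and so form a phrase group.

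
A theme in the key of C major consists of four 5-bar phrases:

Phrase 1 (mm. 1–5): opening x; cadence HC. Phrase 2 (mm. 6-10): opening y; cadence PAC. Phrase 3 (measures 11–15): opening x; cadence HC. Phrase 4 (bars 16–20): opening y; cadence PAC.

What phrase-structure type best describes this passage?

The cadence pattern HC–PAC–HC–PAC is weak–strong twice, and phrases 3–4 restate phrases 1–2: a period heard twice, not a double period (which would end weakly at phrase 2).

repeated period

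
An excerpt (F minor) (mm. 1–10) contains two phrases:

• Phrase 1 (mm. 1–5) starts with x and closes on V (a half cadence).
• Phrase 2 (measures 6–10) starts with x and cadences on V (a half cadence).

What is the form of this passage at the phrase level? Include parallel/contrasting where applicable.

Both phrases have the same opening (x) and the same cadence (half cadence): the second is a restatement, not a consequent, so this is a repeated phrase rather than a period.

repeated phrase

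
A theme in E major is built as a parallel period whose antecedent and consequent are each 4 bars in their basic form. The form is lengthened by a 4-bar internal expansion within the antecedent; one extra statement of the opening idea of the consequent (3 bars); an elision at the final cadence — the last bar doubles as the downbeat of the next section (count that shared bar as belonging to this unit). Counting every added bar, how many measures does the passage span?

15 measures

Basic parallel period: 4 + 4 = 8 bars.
8 (basic form) + 4 (internal expansion) + 3 (extra statement) = 15.
The elision shares a bar with the next section but does not change this unit's count.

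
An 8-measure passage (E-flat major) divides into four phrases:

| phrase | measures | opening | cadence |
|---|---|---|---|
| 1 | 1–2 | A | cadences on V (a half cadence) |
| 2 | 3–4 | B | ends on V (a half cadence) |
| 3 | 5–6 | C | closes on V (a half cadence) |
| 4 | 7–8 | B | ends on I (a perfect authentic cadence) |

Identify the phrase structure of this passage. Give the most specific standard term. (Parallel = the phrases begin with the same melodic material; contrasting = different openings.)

Four phrases in two halves: the first half (bars 1–4) ends with a half cadence, the second (measures 5-8) with a perfect authentic cadence — a large antecedent–consequent pair, i.e. a double period.
Phrase 3 begins with different material from phrase 1, making it contrasting.

contrasting double period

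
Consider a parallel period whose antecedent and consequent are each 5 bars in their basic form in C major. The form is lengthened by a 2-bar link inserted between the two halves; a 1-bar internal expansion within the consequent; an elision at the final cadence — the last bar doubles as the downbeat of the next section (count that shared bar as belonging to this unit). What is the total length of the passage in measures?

13 measures

Basic parallel period: 5 + 5 = 10 bars.
10 (basic form) + 2 (link) + 1 (internal expansion) = 13.
The elision shares a bar with the next section but does not change this unit's count.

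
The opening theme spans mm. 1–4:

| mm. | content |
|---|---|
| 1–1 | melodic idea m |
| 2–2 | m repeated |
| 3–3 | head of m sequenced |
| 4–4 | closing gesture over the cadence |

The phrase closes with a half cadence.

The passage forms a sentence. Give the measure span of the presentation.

measures 1–2

The presentation of a sentence is the basic idea (m. 1) plus its repetition (m. 2); the presentation is therefore mm. 1-2.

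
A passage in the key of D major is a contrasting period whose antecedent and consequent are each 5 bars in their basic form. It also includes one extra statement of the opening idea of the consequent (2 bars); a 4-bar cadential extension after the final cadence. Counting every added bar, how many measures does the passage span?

Basic contrasting period: 5 + 5 = 10 bars.
10 (basic form) + 2 (extra statement) + 4 (cadential extension) = 16.

16 measures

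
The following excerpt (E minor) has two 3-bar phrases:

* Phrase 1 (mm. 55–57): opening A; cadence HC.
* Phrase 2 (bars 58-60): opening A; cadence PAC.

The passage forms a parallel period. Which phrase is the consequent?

The phrase ending with the weaker cadence (half cadence) is the antecedent; the one ending more conclusively (perfect authentic cadence) is the consequent. The consequent is phrase 2.

phrase 2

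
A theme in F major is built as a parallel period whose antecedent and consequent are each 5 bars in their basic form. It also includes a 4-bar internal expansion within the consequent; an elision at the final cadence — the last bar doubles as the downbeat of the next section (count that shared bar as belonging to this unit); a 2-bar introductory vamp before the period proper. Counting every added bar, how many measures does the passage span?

Basic parallel period: 5 + 5 = 10 bars.
10 (basic form) + 4 (internal expansion) + 2 (introduction) = 16.
The elision shares a bar with the next section but does not change this unit's count.

16 measures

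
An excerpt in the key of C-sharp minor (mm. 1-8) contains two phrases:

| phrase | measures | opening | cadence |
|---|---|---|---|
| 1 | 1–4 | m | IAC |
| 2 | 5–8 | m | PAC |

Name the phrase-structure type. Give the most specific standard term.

Phrase 1 ends with an imperfect authentic cadence (weaker) and phrase 2 with a perfect authentic cadence (stronger): antecedent + consequent = a period.
The two phrases open with the same material (m / m), so the period is parallel.

parallel period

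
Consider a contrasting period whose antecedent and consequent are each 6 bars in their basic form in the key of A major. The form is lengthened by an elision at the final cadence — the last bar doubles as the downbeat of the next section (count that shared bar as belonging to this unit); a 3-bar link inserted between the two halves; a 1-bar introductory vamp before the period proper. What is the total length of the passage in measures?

16 measures

Basic contrasting period: 6 + 6 = 12 bars.
12 (basic form) + 3 (link) + 1 (introduction) = 16.
The elision shares a bar with the next section but does not change this unit's count.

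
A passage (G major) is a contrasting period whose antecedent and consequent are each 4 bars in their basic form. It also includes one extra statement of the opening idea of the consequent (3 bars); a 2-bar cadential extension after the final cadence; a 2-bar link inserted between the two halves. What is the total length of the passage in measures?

Basic contrasting period: 4 + 4 = 8 bars.
8 (basic form) + 3 (extra statement) + 2 (cadential extension) + 2 (link) = 15.

15 measures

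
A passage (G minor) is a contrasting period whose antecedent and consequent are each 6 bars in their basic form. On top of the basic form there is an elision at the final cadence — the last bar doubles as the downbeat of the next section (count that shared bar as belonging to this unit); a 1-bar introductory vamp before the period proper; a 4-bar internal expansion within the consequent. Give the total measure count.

Basic contrasting period: 6 + 6 = 12 bars.
12 (basic form) + 1 (introduction) + 4 (internal expansion) = 17.
The elision shares a bar with the next section but does not change this unit's count.

17 measures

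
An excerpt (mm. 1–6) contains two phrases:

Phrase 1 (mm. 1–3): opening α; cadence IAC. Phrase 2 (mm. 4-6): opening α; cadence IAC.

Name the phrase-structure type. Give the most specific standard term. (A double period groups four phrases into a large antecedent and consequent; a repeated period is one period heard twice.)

repeated phrase

Both phrases have the same opening (α) and the same cadence (imperfect authentic cadence): the second is a restatement, not a consequent, so this is a repeated phrase rather than a period.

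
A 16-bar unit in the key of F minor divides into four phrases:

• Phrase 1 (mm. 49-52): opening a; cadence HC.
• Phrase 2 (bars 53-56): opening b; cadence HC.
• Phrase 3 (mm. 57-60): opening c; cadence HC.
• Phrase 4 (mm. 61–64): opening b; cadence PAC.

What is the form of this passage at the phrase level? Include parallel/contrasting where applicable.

contrasting double period

Four phrases in two halves: the first half (mm. 49–56) ends with a half cadence, the second (mm. 57–64) with a perfect authentic cadence — a large antecedent–consequent pair, i.e. a double period.
Phrase 3 begins with different material from phrase 1, making it contrasting.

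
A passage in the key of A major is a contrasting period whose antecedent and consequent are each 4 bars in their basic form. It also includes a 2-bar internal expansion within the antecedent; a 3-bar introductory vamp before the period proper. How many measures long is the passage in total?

13 measures

Basic contrasting period: 4 + 4 = 8 bars.
8 (basic form) + 2 (internal expansion) + 3 (introduction) = 13.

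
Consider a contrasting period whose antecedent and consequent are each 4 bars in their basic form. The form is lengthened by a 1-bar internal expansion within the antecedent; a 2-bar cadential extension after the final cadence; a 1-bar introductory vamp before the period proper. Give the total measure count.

Basic contrasting period: 4 + 4 = 8 bars.
8 (basic form) + 1 (internal expansion) + 2 (cadential extension) + 1 (introduction) = 12.

12 measures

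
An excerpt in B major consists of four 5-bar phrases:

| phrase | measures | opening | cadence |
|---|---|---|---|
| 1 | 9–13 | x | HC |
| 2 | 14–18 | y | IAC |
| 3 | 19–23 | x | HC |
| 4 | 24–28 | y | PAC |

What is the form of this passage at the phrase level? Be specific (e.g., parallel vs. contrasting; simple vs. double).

parallel double period

Four phrases in two halves: the first half (mm. 9-18) ends with an imperfect authentic cadence, the second (bars 19–28) with a perfect authentic cadence — a large antecedent–consequent pair, i.e. a double period.
Phrase 3 begins with the same material as phrase 1, making it parallel.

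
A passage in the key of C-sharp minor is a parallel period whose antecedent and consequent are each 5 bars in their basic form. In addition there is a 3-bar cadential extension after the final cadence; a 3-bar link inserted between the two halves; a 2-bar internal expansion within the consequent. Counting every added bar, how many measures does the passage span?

18 measures

Basic parallel period: 5 + 5 = 10 bars.
10 (basic form) + 3 (cadential extension) + 3 (link) + 2 (internal expansion) = 18.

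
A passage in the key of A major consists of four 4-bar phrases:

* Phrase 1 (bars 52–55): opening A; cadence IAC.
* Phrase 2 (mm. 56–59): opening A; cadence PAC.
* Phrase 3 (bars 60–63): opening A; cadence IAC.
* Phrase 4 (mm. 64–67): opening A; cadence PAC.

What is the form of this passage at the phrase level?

The cadence pattern IAC–PAC–IAC–PAC is weak–strong twice, and phrases 3–4 restate phrases 1–2: a period heard twice, not a double period (which would end weakly at phrase 2).

repeated period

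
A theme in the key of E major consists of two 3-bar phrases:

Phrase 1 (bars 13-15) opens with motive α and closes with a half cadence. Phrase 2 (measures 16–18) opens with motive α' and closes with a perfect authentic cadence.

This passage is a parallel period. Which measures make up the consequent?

measures 16–18

The antecedent is the phrase ending with the weaker cadence (half cadence, phrase 1) and the consequent the one ending more conclusively (perfect authentic cadence, phrase 2); the consequent is mm. 16–18.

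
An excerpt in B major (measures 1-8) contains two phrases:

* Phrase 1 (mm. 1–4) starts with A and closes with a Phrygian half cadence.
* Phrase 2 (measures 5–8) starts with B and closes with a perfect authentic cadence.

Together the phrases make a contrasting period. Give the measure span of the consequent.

measures 5–8

The phrase ending with the weaker cadence (Phrygian half cadence) is the antecedent; the one ending more conclusively (perfect authentic cadence) is the consequent. The consequent is measures 5–8.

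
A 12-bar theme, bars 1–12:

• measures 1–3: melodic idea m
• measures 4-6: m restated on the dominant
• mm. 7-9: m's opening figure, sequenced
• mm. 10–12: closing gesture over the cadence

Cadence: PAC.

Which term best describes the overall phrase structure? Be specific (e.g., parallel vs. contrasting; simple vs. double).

Basic idea (measures 1-3) + its repetition (mm. 4-6) form the presentation; fragmentation and cadence (mm. 7–12) form the continuation — the 12-bar whole is a sentence.

sentence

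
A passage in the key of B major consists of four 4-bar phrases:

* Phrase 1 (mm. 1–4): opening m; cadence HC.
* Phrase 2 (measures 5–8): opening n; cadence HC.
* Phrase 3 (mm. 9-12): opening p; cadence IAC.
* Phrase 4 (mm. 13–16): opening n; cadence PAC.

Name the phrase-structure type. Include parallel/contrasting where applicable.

Four phrases in two halves: the first half (mm. 1–8) ends with a half cadence, the second (mm. 9–16) with a perfect authentic cadence — a large antecedent–consequent pair, i.e. a double period.
Phrase 3 begins with different material from phrase 1, making it contrasting.

contrasting double period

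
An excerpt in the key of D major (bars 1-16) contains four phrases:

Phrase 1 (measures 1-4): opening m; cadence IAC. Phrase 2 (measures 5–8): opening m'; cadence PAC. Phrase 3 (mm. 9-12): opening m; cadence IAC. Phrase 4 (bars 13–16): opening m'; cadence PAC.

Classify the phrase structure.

The cadence pattern IAC–PAC–IAC–PAC is weak–strong twice, and phrases 3–4 restate phrases 1–2: a period heard twice, not a double period (which would end weakly at phrase 2).

repeated period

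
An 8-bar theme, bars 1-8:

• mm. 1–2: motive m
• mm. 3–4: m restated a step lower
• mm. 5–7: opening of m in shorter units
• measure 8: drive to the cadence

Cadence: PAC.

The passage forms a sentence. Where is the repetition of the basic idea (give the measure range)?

The presentation of a sentence is the basic idea (bars 1–2) plus its repetition (measures 3-4); the repetition of the basic idea is therefore mm. 3–4.

measures 3–4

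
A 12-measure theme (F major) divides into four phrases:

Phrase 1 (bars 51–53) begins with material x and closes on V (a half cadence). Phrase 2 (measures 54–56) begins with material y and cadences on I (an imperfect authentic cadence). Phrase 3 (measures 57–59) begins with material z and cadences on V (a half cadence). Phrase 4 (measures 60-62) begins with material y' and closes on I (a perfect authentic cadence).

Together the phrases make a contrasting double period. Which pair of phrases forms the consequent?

phrases 3 and 4

In a double period the first pair of phrases (ending imperfect authentic cadence) is the large antecedent and the second pair (ending perfect authentic cadence) is the large consequent; the consequent is phrases 3 and 4.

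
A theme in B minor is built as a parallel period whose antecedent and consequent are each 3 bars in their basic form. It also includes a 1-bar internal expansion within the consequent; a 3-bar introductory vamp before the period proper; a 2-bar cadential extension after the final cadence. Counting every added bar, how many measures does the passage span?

12 measures

Basic parallel period: 3 + 3 = 6 bars.
6 (basic form) + 1 (internal expansion) + 3 (introduction) + 2 (cadential extension) = 12.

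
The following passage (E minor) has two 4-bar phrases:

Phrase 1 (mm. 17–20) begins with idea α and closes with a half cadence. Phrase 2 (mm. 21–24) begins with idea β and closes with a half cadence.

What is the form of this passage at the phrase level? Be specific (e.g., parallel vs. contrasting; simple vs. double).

phrase group

The second phrase closes with a half cadence, which is not stronger than the first phrase's half cadence; without a weak→strong cadential pair there is no antecedent–consequent relationship, so this is a phrase group rather than a period.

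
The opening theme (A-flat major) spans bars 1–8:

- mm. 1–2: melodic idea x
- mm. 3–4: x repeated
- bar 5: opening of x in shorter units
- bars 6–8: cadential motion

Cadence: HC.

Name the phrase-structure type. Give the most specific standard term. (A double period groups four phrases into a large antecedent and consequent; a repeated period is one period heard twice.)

sentence

Basic idea (mm. 1–2) + its repetition (mm. 3–4) form the presentation; fragmentation and cadence (bars 5–8) form the continuation — the 8-bar whole is a sentence.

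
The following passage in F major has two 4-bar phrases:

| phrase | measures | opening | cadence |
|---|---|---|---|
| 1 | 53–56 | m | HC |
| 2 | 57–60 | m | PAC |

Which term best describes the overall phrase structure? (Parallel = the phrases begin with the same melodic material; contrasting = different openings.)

Phrase 1 ends with a half cadence (weaker) and phrase 2 with a perfect authentic cadence (stronger): antecedent + consequent = a period.
The two phrases open with the same material (m / m), so the period is parallel.

parallel period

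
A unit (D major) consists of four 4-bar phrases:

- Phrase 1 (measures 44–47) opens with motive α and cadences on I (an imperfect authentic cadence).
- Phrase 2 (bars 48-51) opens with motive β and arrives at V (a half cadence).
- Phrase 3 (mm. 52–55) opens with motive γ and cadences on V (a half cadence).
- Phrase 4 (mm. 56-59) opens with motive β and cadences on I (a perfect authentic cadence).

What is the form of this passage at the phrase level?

contrasting double period

Four phrases in two halves: the first half (mm. 44–51) ends with a half cadence, the second (mm. 52–59) with a perfect authentic cadence — a large antecedent–consequent pair, i.e. a double period.
Phrase 3 begins with different material from phrase 1, making it contrasting.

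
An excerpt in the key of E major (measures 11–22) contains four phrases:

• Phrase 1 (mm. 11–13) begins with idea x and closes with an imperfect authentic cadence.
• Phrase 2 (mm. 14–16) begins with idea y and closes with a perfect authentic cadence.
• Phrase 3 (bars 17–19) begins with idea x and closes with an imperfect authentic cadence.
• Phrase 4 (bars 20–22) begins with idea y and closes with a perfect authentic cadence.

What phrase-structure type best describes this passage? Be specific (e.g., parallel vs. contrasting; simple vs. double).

The cadence pattern IAC–PAC–IAC–PAC is weak–strong twice, and phrases 3–4 restate phrases 1–2: a period heard twice, not a double period (which would end weakly at phrase 2).

repeated period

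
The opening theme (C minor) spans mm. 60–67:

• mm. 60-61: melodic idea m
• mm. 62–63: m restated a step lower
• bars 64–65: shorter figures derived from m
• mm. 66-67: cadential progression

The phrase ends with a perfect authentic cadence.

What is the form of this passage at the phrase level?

sentence

Basic idea (mm. 60-61) + its repetition (measures 62–63) form the presentation; fragmentation and cadence (measures 64–67) form the continuation — the 8-bar whole is a sentence.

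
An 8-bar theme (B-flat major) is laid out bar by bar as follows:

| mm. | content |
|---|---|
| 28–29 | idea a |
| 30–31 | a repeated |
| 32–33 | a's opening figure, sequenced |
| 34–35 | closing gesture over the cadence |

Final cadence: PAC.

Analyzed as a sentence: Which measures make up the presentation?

The presentation of a sentence is the basic idea (measures 28–29) plus its repetition (mm. 30-31); the presentation is therefore bars 28-31.

measures 28–31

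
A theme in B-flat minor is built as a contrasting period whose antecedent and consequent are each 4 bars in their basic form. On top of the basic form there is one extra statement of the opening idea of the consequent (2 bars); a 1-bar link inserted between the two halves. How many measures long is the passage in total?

Basic contrasting period: 4 + 4 = 8 bars.
8 (basic form) + 2 (extra statement) + 1 (link) = 11.

11 measures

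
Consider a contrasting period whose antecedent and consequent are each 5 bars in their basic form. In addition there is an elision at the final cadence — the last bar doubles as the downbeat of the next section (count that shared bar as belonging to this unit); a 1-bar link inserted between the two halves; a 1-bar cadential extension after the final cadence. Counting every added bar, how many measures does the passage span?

Basic contrasting period: 5 + 5 = 10 bars.
10 (basic form) + 1 (link) + 1 (cadential extension) = 12.
The elision shares a bar with the next section but does not change this unit's count.

12 measures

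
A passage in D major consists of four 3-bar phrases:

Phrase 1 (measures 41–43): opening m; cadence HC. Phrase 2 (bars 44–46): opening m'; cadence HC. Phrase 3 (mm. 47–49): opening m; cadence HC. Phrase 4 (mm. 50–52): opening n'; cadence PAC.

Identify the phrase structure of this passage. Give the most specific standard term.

Four phrases in two halves: the first half (mm. 41-46) ends with a half cadence, the second (measures 47-52) with a perfect authentic cadence — a large antecedent–consequent pair, i.e. a double period.
Phrase 3 begins with the same material as phrase 1, making it parallel.

parallel double period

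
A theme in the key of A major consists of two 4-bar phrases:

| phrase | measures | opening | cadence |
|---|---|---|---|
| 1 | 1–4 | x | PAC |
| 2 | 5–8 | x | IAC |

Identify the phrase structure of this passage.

phrase group

The second phrase closes with an imperfect authentic cadence, which is not stronger than the first phrase's perfect authentic cadence; without a weak→strong cadential pair there is no antecedent–consequent relationship, so this is a phrase group rather than a period.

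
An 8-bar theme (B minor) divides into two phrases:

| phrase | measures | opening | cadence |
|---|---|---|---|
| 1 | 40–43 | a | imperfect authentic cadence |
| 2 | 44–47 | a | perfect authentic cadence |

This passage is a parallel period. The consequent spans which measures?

The antecedent is the phrase ending with the weaker cadence (imperfect authentic cadence, phrase 1) and the consequent the one ending more conclusively (perfect authentic cadence, phrase 2); the consequent is bars 44–47.

measures 44–47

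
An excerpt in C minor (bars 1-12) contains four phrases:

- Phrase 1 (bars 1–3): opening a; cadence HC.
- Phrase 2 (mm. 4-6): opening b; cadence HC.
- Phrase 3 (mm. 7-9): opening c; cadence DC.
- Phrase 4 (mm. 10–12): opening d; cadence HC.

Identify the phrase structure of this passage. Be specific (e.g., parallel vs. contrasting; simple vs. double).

phrase group

Phrase 4 ends with a half cadence, no stronger than phrase 2's half cadence, so the four phrases do not form a double period; nor do phrases 3–4 duplicate 1–2, so it is not a repeated period. With no phrase reaching a conclusive cadence, the passage is a phrase group.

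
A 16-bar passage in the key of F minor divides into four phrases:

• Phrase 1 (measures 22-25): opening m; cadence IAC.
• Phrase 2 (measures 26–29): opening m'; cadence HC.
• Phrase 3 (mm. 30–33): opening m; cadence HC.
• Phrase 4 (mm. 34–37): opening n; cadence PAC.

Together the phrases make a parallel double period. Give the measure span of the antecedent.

measures 22–29

In a double period the first pair of phrases (ending half cadence) is the large antecedent and the second pair (ending perfect authentic cadence) is the large consequent; the antecedent is measures 22–29.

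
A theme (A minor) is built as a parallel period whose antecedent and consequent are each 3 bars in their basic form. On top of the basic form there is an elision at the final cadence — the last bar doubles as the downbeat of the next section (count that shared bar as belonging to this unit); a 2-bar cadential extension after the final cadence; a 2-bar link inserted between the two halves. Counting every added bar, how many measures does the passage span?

10 measures

Basic parallel period: 3 + 3 = 6 bars.
6 (basic form) + 2 (cadential extension) + 2 (link) = 10.
The elision shares a bar with the next section but does not change this unit's count.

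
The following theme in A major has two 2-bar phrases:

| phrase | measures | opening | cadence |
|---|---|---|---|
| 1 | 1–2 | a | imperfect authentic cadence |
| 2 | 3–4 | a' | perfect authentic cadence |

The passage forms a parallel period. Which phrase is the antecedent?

The phrase ending with the weaker cadence (imperfect authentic cadence) is the antecedent; the one ending more conclusively (perfect authentic cadence) is the consequent. The antecedent is phrase 1.

phrase 1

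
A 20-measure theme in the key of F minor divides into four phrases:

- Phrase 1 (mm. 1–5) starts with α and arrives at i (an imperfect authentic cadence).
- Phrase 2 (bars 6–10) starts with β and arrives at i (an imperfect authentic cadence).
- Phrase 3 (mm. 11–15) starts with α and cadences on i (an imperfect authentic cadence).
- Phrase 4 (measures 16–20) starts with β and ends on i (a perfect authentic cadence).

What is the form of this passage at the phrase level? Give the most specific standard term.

Four phrases in two halves: the first half (measures 1–10) ends with an imperfect authentic cadence, the second (bars 11-20) with a perfect authentic cadence — a large antecedent–consequent pair, i.e. a double period.
Phrase 3 begins with the same material as phrase 1, making it parallel.

parallel double period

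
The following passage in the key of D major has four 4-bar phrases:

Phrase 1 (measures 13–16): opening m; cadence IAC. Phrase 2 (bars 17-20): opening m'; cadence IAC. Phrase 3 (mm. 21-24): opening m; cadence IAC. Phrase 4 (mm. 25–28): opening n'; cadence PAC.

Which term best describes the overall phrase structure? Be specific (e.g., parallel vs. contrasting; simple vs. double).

Four phrases in two halves: the first half (measures 13–20) ends with an imperfect authentic cadence, the second (bars 21–28) with a perfect authentic cadence — a large antecedent–consequent pair, i.e. a double period.
Phrase 3 begins with the same material as phrase 1, making it parallel.

parallel double period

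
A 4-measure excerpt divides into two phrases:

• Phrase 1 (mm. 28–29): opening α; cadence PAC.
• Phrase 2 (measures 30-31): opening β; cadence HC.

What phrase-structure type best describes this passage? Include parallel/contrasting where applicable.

The second phrase closes with a half cadence, which is not stronger than the first phrase's perfect authentic cadence; without a weak→strong cadential pair there is no antecedent–consequent relationship, so this is a phrase group rather than a period.

phrase group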